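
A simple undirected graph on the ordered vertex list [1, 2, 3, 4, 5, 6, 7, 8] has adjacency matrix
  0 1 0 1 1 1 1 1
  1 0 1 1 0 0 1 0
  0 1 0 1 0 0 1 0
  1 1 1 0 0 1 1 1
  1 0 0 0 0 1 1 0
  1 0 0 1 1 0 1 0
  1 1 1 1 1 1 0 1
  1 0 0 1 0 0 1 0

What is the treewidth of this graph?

A width-3 tree decomposition is:
Bags: B1 = {2, 3, 4, 7}  B2 = {1, 2, 4, 7}  B3 = {1, 4, 6, 7}  B4 = {1, 4, 7, 8}  B5 = {1, 5, 6, 7}
Tree: B1–B2, B2–B3, B3–B4, B3–B5
Every bag has size at most 4, so the width is 4 − 1 = 3 and tw(G) ≤ 3. For the lower bound, the 4 vertices {1, 4, 7, 8} are pairwise adjacent, and any tree decomposition puts a clique entirely inside one bag — forcing width ≥ 3. The upper and lower bounds meet at 3, so that is the treewidth.

3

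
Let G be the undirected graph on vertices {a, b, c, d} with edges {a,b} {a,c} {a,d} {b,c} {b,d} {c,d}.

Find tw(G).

A width-3 tree decomposition is:
Bags: B1 = {a, b, c, d}
Tree: (single bag)
With just one bag of size 4, the width is 4 − 1 = 3, so tw(G) ≤ 3. On the other hand G contains the 4-clique {a, b, c, d}. A clique must lie in a single bag of any decomposition, so no decomposition can have width below 3. The upper and lower bounds meet at 3, so that is the treewidth.

3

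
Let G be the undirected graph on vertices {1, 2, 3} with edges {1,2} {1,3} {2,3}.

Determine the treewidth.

A width-2 tree decomposition is:
Bags: B1 = {1, 2, 3}
Tree: (single bag)
With just one bag of size 3, the width is 3 − 1 = 2, so tw(G) ≤ 2. For the lower bound, the 3 vertices {1, 2, 3} are pairwise adjacent, and any tree decomposition puts a clique entirely inside one bag — forcing width ≥ 2. Therefore the treewidth is 2.

2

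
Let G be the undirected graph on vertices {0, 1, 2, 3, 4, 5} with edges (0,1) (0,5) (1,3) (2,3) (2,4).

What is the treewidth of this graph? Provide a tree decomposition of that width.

Treewidth 1.
One such decomposition:
Bags: B1 = {0, 5}  B2 = {0, 1}  B3 = {1, 3}  B4 = {2, 3}  B5 = {2, 4}
Tree: B1–B2, B2–B3, B3–B4, B4–B5

The largest bag has 2 vertices, giving width 1; this decomposition certifies tw(G) ≤ 1. Since G has at least one edge (e.g. 5–0), it is not an edgeless graph, so tw(G) ≥ 1. The upper and lower bounds meet at 1, so that is the treewidth.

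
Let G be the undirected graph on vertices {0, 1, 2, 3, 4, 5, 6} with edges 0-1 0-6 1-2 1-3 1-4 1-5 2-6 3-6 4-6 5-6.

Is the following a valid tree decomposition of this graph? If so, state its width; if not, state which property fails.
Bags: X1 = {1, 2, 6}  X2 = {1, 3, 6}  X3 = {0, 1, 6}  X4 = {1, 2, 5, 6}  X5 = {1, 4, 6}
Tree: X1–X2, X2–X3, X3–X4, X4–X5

No — bags containing vertex 2 are not connected in the tree.

A tree decomposition must satisfy three properties: every vertex lies in some bag; for every edge, both endpoints lie together in some bag; and for every vertex, the bags containing it form a connected subtree. Here bags containing vertex 2 are not connected in the tree, so the decomposition is invalid.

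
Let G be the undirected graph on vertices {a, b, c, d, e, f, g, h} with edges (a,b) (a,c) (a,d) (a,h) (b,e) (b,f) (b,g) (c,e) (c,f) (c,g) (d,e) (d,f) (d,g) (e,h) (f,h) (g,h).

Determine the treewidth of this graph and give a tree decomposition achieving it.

The largest bag has 5 vertices, giving width 4; this decomposition certifies tw(G) ≤ 4. For the lower bound: the 5 vertex sets {c,g}, {a,b}, {d,e}, {f}, {h} are disjoint, each induces a connected subgraph, and every pair is joined by at least one edge of G. Contracting each set to a single vertex therefore yields K_{5} as a minor, and since treewidth is minor-monotone, tw(G) ≥ tw(K_{5}) = 4. The upper and lower bounds meet at 4, so that is the treewidth.

Treewidth 4.
Bags: B1 = {a, c, e, f, g}  B2 = {a, b, e, f, g}  B3 = {a, d, e, f, g}  B4 = {a, e, f, g, h}
Tree: B1–B2, B2–B3, B3–B4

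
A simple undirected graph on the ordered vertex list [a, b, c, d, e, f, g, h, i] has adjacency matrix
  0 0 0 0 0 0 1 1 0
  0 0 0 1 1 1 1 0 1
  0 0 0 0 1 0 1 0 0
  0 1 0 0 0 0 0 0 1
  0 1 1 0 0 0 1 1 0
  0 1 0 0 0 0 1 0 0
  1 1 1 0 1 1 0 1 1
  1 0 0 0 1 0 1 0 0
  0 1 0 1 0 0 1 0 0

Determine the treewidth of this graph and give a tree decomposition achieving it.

Each bag holds 3 vertices, so the decomposition has width 2, which upper-bounds the treewidth. For the lower bound, the 3 vertices {b, d, i} are pairwise adjacent, and any tree decomposition puts a clique entirely inside one bag — forcing width ≥ 2. The upper and lower bounds meet at 2, so that is the treewidth.

Treewidth 2.
Bags: B1 = {b, e, g}  B2 = {e, g, h}  B3 = {b, f, g}  B4 = {c, e, g}  B5 = {a, g, h}  B6 = {b, g, i}  B7 = {b, d, i}
Tree: B1–B2, B1–B3, B2–B4, B2–B5, B1–B6, B6–B7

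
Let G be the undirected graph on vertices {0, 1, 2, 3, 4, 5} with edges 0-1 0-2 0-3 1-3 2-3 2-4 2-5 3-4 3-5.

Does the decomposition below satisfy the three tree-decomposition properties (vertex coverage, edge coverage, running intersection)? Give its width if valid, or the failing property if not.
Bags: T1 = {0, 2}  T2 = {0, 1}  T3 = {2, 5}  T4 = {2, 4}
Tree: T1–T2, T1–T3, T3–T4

A tree decomposition must satisfy three properties: every vertex lies in some bag; for every edge, both endpoints lie together in some bag; and for every vertex, the bags containing it form a connected subtree. Here vertex 3 appears in no bag, so the decomposition is invalid.

No — vertex 3 appears in no bag.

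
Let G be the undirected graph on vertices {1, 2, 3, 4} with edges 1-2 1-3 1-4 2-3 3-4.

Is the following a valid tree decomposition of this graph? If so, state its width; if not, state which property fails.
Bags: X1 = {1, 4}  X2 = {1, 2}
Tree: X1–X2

A tree decomposition must satisfy three properties: every vertex lies in some bag; for every edge, both endpoints lie together in some bag; and for every vertex, the bags containing it form a connected subtree. Here vertex 3 appears in no bag, so the decomposition is invalid.

No — vertex 3 appears in no bag.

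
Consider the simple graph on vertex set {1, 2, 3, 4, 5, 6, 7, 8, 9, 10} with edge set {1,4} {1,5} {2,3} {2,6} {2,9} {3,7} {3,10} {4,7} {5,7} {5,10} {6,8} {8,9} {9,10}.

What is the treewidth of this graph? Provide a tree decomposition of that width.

Treewidth 2.
Bags: B1 = {1, 4, 7}  B2 = {1, 5, 7}  B3 = {3, 5, 7}  B4 = {3, 5, 10}  B5 = {2, 3, 10}  B6 = {2, 9, 10}  B7 = {2, 6, 9}  B8 = {6, 8, 9}
Tree: B1–B2, B2–B3, B3–B4, B4–B5, B5–B6, B6–B7, B7–B8

Every bag has size at most 3, so the width is 3 − 1 = 2 and tw(G) ≤ 2. Since 4–1–5–7–4 is a cycle in G, G is not acyclic. Forests are exactly the graphs of treewidth ≤ 1, so tw(G) ≥ 2. Therefore the treewidth is 2.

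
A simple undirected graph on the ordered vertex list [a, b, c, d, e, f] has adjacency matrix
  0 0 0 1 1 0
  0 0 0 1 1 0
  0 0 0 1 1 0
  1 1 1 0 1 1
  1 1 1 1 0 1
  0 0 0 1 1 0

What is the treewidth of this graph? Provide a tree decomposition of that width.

Treewidth 2.
Bags: B1 = {d, e, f}  B2 = {a, d, e}  B3 = {c, d, e}  B4 = {b, d, e}
Tree: B1–B2, B2–B3, B1–B4

Each bag holds 3 vertices, so the decomposition has width 2, which upper-bounds the treewidth. For the lower bound, the 3 vertices {d, e, f} are pairwise adjacent, and any tree decomposition puts a clique entirely inside one bag — forcing width ≥ 2. The upper and lower bounds meet at 2, so that is the treewidth.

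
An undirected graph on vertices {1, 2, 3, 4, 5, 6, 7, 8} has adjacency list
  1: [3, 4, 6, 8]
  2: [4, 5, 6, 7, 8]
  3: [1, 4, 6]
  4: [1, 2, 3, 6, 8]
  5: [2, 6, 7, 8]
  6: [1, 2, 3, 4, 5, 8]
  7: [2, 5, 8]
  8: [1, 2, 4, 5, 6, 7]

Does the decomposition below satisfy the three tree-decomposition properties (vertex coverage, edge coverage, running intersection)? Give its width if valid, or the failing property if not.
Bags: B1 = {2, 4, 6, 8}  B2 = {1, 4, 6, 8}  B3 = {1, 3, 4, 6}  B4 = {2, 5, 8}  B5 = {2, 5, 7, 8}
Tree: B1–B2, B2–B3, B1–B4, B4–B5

No — edge (6,5) lies in no bag.

A tree decomposition must satisfy three properties: every vertex lies in some bag; for every edge, both endpoints lie together in some bag; and for every vertex, the bags containing it form a connected subtree. Here edge (6,5) lies in no bag, so the decomposition is invalid.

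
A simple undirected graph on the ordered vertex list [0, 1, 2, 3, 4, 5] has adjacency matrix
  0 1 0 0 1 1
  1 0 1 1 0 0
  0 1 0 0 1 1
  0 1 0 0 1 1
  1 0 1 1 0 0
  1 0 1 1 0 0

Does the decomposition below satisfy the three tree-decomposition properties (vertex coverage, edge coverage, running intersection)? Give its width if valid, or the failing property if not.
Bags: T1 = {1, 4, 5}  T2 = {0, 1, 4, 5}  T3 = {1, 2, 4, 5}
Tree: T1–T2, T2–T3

No — vertex 3 appears in no bag.

A tree decomposition must satisfy three properties: every vertex lies in some bag; for every edge, both endpoints lie together in some bag; and for every vertex, the bags containing it form a connected subtree. Here vertex 3 appears in no bag, so the decomposition is invalid.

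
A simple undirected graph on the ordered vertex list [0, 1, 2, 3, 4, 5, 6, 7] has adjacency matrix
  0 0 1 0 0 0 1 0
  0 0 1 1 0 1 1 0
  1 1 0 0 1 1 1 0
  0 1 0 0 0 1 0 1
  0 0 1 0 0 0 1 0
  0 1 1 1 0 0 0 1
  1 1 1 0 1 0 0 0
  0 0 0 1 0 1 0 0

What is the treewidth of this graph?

2

A width-2 tree decomposition is:
Bags: B1 = {1, 2, 6}  B2 = {1, 2, 5}  B3 = {2, 4, 6}  B4 = {0, 2, 6}  B5 = {1, 3, 5}  B6 = {3, 5, 7}
Tree: B1–B2, B1–B3, B1–B4, B2–B5, B5–B6
The largest bag has 3 vertices, giving width 2; this decomposition certifies tw(G) ≤ 2. For the lower bound, the 3 vertices {1, 2, 5} are pairwise adjacent, and any tree decomposition puts a clique entirely inside one bag — forcing width ≥ 2. Combining the bounds, tw(G) = 2.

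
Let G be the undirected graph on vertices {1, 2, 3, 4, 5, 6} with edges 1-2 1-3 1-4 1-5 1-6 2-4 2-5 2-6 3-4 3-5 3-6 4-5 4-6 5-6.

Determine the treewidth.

A width-4 tree decomposition is:
Bags: B1 = {1, 2, 4, 5, 6}  B2 = {1, 3, 4, 5, 6}
Tree: B1–B2
Each bag holds 5 vertices, so the decomposition has width 4, which upper-bounds the treewidth. For the lower bound, the 5 vertices {1, 2, 4, 5, 6} are pairwise adjacent, and any tree decomposition puts a clique entirely inside one bag — forcing width ≥ 4. Therefore the treewidth is 4.

4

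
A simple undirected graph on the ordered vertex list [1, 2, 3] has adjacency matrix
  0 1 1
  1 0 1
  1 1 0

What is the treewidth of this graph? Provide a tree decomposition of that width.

Treewidth 2.
One optimal decomposition is:
Bags: B1 = {1, 2, 3}
Tree: (single bag)

With just one bag of size 3, the width is 3 − 1 = 2, so tw(G) ≤ 2. For the lower bound, the 3 vertices {1, 2, 3} are pairwise adjacent, and any tree decomposition puts a clique entirely inside one bag — forcing width ≥ 2. Combining the bounds, tw(G) = 2.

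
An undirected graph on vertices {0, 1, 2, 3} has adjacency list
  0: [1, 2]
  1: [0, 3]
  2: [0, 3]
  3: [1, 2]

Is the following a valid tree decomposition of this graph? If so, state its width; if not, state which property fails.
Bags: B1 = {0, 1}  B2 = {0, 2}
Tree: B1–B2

No — vertex 3 appears in no bag.

A tree decomposition must satisfy three properties: every vertex lies in some bag; for every edge, both endpoints lie together in some bag; and for every vertex, the bags containing it form a connected subtree. Here vertex 3 appears in no bag, so the decomposition is invalid.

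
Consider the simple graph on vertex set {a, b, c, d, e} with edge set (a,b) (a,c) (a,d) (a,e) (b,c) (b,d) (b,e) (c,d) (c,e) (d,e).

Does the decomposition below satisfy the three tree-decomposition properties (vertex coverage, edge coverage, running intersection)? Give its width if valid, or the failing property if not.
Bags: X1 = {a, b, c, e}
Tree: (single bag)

A tree decomposition must satisfy three properties: every vertex lies in some bag; for every edge, both endpoints lie together in some bag; and for every vertex, the bags containing it form a connected subtree. Here vertex d appears in no bag, so the decomposition is invalid.

No — vertex d appears in no bag.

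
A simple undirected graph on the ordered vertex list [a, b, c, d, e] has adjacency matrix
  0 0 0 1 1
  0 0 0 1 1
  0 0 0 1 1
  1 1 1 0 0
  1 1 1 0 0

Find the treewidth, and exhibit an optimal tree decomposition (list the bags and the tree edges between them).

Each bag holds 3 vertices, so the decomposition has width 2, which upper-bounds the treewidth. Since e–b–d–c–e is a cycle in G, G is not acyclic. Forests are exactly the graphs of treewidth ≤ 1, so tw(G) ≥ 2. The upper and lower bounds meet at 2, so that is the treewidth.

Treewidth 2.
One optimal decomposition is:
Bags: B1 = {b, d, e}  B2 = {c, d, e}  B3 = {a, d, e}
Tree: B1–B2, B2–B3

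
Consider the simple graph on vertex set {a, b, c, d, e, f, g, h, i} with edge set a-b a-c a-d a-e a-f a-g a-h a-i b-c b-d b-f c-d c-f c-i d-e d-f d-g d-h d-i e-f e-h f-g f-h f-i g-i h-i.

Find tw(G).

A width-4 tree decomposition is:
Bags: B1 = {a, c, d, f, i}  B2 = {a, d, f, h, i}  B3 = {a, d, e, f, h}  B4 = {a, d, f, g, i}  B5 = {a, b, c, d, f}
Tree: B1–B2, B2–B3, B2–B4, B1–B5
The largest bag has 5 vertices, giving width 4; this decomposition certifies tw(G) ≤ 4. Conversely, {a, d, e, f, h} is a clique of size 5, and the vertices of any clique must share a bag in every tree decomposition; so some bag has ≥ 5 vertices and tw(G) ≥ 4. Therefore the treewidth is 4.

4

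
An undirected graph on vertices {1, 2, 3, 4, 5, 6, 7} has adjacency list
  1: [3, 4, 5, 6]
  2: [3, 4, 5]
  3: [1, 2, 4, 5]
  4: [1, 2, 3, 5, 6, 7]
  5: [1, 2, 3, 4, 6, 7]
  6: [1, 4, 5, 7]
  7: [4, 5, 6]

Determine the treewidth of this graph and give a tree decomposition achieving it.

Every bag has size at most 4, so the width is 4 − 1 = 3 and tw(G) ≤ 3. For the lower bound, the 4 vertices {1, 3, 4, 5} are pairwise adjacent, and any tree decomposition puts a clique entirely inside one bag — forcing width ≥ 3. Hence tw(G) = 3 exactly.

Treewidth 3.
One such decomposition:
Bags: B1 = {1, 4, 5, 6}  B2 = {4, 5, 6, 7}  B3 = {1, 3, 4, 5}  B4 = {2, 3, 4, 5}
Tree: B1–B2, B1–B3, B3–B4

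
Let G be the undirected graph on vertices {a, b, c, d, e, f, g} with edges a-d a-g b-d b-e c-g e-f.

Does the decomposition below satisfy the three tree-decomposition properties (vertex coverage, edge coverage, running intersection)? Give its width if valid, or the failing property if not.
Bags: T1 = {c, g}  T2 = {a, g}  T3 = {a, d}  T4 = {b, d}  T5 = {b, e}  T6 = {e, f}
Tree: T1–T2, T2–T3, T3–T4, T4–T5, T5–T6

Yes; width 1.

Every vertex of G appears in some bag (union = {a, b, c, d, e, f, g}); every edge is covered by a bag; and for each vertex v the set of bags containing v is connected in the bag tree. The decomposition is therefore valid. The largest bag has 2 vertices, so the width is 1.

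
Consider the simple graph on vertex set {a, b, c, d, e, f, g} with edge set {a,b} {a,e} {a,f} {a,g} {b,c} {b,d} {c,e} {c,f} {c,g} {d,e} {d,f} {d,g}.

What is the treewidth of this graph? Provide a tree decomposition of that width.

Treewidth 3.
One optimal decomposition is:
Bags: B1 = {a, c, d, e}  B2 = {a, c, d, f}  B3 = {a, b, c, d}  B4 = {a, c, d, g}
Tree: B1–B2, B2–B3, B3–B4

Each bag holds 4 vertices, so the decomposition has width 3, which upper-bounds the treewidth. For the lower bound: the 4 vertex sets {d,e}, {a,f}, {c}, {b} are disjoint, each induces a connected subgraph, and every pair is joined by at least one edge of G. Contracting each set to a single vertex therefore yields K_{4} as a minor, and since treewidth is minor-monotone, tw(G) ≥ tw(K_{4}) = 3. Hence tw(G) = 3 exactly.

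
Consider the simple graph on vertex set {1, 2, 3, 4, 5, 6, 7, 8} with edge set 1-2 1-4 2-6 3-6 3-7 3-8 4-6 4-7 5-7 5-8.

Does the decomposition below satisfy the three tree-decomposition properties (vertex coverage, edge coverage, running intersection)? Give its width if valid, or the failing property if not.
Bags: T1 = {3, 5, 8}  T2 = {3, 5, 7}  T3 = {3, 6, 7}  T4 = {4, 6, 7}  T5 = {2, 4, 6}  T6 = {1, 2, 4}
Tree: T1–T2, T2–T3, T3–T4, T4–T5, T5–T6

Yes; width 2.

Vertex coverage: the bags together contain {1, 2, 3, 4, 5, 6, 7, 8}, the full vertex set. Edge coverage: each edge of G has both endpoints in at least one bag. Running intersection: for every vertex, the bags containing it form a connected subtree. All three properties hold, so this is a valid tree decomposition of width max|bag| − 1 = 2, and hence tw(G) ≤ 2.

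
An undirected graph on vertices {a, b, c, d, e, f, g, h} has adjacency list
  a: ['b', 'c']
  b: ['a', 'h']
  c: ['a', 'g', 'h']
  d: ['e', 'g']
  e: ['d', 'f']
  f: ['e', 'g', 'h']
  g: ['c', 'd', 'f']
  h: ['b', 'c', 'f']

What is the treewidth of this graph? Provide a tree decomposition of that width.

Treewidth 2.
Bags: B1 = {d, e, g}  B2 = {e, f, g}  B3 = {c, f, g}  B4 = {c, f, h}  B5 = {a, c, h}  B6 = {a, b, h}
Tree: B1–B2, B2–B3, B3–B4, B4–B5, B5–B6

Every bag has size at most 3, so the width is 3 − 1 = 2 and tw(G) ≤ 2. Since d–e–f–g–d is a cycle in G, G is not acyclic. Forests are exactly the graphs of treewidth ≤ 1, so tw(G) ≥ 2. Combining the bounds, tw(G) = 2.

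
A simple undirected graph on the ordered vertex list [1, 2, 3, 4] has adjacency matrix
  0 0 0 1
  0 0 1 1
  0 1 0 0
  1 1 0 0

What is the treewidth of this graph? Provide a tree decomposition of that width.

Treewidth 1.
Bags: B1 = {1, 4}  B2 = {2, 4}  B3 = {2, 3}
Tree: B1–B2, B2–B3

Every bag has size at most 2, so the width is 2 − 1 = 1 and tw(G) ≤ 1. Since G has at least one edge (e.g. 4–1), it is not an edgeless graph, so tw(G) ≥ 1. Therefore the treewidth is 1.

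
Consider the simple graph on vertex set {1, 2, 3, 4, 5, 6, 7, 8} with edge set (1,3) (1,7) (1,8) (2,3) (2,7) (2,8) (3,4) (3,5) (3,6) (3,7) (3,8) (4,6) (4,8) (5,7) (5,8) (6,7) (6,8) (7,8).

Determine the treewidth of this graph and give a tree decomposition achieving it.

Treewidth 3.
One such decomposition:
Bags: B1 = {1, 3, 7, 8}  B2 = {2, 3, 7, 8}  B3 = {3, 5, 7, 8}  B4 = {3, 6, 7, 8}  B5 = {3, 4, 6, 8}
Tree: B1–B2, B2–B3, B1–B4, B4–B5

The largest bag has 4 vertices, giving width 3; this decomposition certifies tw(G) ≤ 3. On the other hand G contains the 4-clique {3, 4, 6, 8}. A clique must lie in a single bag of any decomposition, so no decomposition can have width below 3. Therefore the treewidth is 3.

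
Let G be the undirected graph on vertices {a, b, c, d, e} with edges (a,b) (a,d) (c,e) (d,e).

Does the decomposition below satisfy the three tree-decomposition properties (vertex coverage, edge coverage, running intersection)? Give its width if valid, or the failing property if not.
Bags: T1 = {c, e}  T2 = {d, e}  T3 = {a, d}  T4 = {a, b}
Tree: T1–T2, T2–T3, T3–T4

Yes; width 1.

Checking the three conditions: (i) the bags cover all of {a, b, c, d, e}; (ii) for each edge, some bag contains both endpoints; (iii) the bags containing any fixed vertex form a subtree. All hold, so the decomposition is valid with width 2 − 1 = 1.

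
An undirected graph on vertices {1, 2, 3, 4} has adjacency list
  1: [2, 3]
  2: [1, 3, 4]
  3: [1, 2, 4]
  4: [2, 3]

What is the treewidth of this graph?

A width-2 tree decomposition is:
Bags: B1 = {2, 3, 4}  B2 = {1, 2, 3}
Tree: B1–B2
Each bag holds 3 vertices, so the decomposition has width 2, which upper-bounds the treewidth. For the lower bound, the 3 vertices {1, 2, 3} are pairwise adjacent, and any tree decomposition puts a clique entirely inside one bag — forcing width ≥ 2. Combining the bounds, tw(G) = 2.

2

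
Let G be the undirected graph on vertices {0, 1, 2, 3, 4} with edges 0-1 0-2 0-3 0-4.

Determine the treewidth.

1

A width-1 tree decomposition is:
Bags: B1 = {0, 4}  B2 = {0, 3}  B3 = {0, 1}  B4 = {0, 2}
Tree: B1–B2, B1–B3, B3–B4
Every bag has size at most 2, so the width is 2 − 1 = 1 and tw(G) ≤ 1. G has an edge, so its treewidth is at least 1. Combining the bounds, tw(G) = 1.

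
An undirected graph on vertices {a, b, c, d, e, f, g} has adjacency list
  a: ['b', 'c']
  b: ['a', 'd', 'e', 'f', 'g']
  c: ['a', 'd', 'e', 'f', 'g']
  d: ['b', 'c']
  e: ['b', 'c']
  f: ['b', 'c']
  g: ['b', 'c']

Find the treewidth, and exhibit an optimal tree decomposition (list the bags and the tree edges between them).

Treewidth 2.
One such decomposition:
Bags: B1 = {b, c, d}  B2 = {a, b, c}  B3 = {b, c, e}  B4 = {b, c, f}  B5 = {b, c, g}
Tree: B1–B2, B2–B3, B3–B4, B4–B5

Each bag holds 3 vertices, so the decomposition has width 2, which upper-bounds the treewidth. For the lower bound, G contains the cycle c–d–b–a–c, so G is not a forest; only forests have treewidth ≤ 1, hence tw(G) ≥ 2. The upper and lower bounds meet at 2, so that is the treewidth.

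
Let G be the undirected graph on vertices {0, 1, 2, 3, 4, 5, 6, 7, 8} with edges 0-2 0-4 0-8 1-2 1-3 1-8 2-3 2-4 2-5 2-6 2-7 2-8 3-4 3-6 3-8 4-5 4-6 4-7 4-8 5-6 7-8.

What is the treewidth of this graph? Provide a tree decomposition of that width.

Treewidth 3.
One optimal decomposition is:
Bags: B1 = {0, 2, 4, 8}  B2 = {2, 3, 4, 8}  B3 = {2, 4, 7, 8}  B4 = {2, 3, 4, 6}  B5 = {1, 2, 3, 8}  B6 = {2, 4, 5, 6}
Tree: B1–B2, B2–B3, B2–B4, B2–B5, B4–B6

Every bag has size at most 4, so the width is 4 − 1 = 3 and tw(G) ≤ 3. For the lower bound, the 4 vertices {1, 2, 3, 8} are pairwise adjacent, and any tree decomposition puts a clique entirely inside one bag — forcing width ≥ 3. Combining the bounds, tw(G) = 3.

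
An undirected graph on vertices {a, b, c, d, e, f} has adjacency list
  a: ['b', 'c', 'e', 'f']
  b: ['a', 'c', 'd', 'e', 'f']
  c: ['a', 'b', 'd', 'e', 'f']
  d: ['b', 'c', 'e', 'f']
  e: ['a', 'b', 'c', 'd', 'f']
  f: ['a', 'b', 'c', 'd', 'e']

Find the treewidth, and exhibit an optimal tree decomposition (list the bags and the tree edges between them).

Treewidth 4.
One such decomposition:
Bags: B1 = {a, b, c, e, f}  B2 = {b, c, d, e, f}
Tree: B1–B2

The largest bag has 5 vertices, giving width 4; this decomposition certifies tw(G) ≤ 4. For the lower bound, the 5 vertices {b, c, d, e, f} are pairwise adjacent, and any tree decomposition puts a clique entirely inside one bag — forcing width ≥ 4. Hence tw(G) = 4 exactly.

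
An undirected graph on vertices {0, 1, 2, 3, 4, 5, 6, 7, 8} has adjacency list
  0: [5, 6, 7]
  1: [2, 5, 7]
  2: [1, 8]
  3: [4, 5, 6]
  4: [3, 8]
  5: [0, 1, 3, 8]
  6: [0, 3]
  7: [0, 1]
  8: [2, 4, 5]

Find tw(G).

3

A width-3 tree decomposition is:
Bags: B1 = {0, 1, 2, 7}  B2 = {0, 1, 2, 5}  B3 = {0, 2, 5, 8}  B4 = {0, 5, 6, 8}  B5 = {3, 5, 6, 8}  B6 = {3, 4, 6, 8}
Tree: B1–B2, B2–B3, B3–B4, B4–B5, B5–B6
Each bag holds 4 vertices, so the decomposition has width 3, which upper-bounds the treewidth. For the lower bound: the 4 vertex sets {1,2,7}, {0}, {5}, {3,4,6,8} are disjoint, each induces a connected subgraph, and every pair is joined by at least one edge of G. Contracting each set to a single vertex therefore yields K_{4} as a minor, and since treewidth is minor-monotone, tw(G) ≥ tw(K_{4}) = 3. Therefore the treewidth is 3.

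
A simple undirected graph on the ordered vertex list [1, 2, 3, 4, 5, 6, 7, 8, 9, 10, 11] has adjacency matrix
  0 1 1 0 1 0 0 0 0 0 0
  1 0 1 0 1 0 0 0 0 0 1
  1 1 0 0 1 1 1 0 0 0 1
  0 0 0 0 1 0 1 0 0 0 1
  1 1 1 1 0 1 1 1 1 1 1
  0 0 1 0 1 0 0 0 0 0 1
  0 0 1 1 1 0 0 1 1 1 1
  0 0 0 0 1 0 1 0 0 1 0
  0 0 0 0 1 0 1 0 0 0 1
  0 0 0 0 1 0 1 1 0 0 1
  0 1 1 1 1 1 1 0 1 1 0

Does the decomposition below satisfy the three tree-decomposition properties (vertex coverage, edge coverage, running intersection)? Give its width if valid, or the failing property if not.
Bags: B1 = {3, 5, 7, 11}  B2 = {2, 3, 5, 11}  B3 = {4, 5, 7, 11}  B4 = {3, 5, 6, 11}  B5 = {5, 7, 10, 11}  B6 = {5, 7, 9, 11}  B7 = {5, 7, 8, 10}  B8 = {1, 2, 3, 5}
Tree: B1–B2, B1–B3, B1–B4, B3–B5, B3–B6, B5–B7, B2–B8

Yes; width 3.

Vertex coverage: the bags together contain {1, 2, 3, 4, 5, 6, 7, 8, 9, 10, 11}, the full vertex set. Edge coverage: each edge of G has both endpoints in at least one bag. Running intersection: for every vertex, the bags containing it form a connected subtree. All three properties hold, so this is a valid tree decomposition of width max|bag| − 1 = 3, and hence tw(G) ≤ 3.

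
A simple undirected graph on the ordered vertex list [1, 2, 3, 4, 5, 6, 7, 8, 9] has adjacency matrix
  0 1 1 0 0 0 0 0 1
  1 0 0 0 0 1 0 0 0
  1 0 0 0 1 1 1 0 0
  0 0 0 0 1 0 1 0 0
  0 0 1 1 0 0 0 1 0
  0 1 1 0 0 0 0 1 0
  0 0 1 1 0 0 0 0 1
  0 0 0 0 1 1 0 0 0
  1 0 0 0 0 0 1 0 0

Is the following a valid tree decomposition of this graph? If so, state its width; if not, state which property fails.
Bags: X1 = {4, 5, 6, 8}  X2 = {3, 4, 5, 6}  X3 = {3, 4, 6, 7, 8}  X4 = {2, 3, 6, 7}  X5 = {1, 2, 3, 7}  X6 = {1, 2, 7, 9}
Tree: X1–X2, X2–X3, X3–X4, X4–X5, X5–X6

No — bags containing vertex 8 are not connected in the tree.

A tree decomposition must satisfy three properties: every vertex lies in some bag; for every edge, both endpoints lie together in some bag; and for every vertex, the bags containing it form a connected subtree. Here bags containing vertex 8 are not connected in the tree, so the decomposition is invalid.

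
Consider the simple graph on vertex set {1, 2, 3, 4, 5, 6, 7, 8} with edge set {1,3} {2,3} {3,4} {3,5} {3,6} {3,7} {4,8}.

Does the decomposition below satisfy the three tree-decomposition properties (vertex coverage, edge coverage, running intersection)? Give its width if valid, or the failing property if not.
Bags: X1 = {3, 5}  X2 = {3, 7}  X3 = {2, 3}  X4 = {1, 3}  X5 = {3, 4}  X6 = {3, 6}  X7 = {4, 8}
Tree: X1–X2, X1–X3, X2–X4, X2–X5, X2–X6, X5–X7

Checking the three conditions: (i) the bags cover all of {1, 2, 3, 4, 5, 6, 7, 8}; (ii) for each edge, some bag contains both endpoints; (iii) the bags containing any fixed vertex form a subtree. All hold, so the decomposition is valid with width 2 − 1 = 1.

Yes; width 1.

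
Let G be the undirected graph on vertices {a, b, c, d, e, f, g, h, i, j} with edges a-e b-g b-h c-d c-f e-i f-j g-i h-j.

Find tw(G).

A width-1 tree decomposition is:
Bags: B1 = {a, e}  B2 = {e, i}  B3 = {g, i}  B4 = {b, g}  B5 = {b, h}  B6 = {h, j}  B7 = {f, j}  B8 = {c, f}  B9 = {c, d}
Tree: B1–B2, B2–B3, B3–B4, B4–B5, B5–B6, B6–B7, B7–B8, B8–B9
Each bag holds 2 vertices, so the decomposition has width 1, which upper-bounds the treewidth. Since G has at least one edge (e.g. a–e), it is not an edgeless graph, so tw(G) ≥ 1. Combining the bounds, tw(G) = 1.

1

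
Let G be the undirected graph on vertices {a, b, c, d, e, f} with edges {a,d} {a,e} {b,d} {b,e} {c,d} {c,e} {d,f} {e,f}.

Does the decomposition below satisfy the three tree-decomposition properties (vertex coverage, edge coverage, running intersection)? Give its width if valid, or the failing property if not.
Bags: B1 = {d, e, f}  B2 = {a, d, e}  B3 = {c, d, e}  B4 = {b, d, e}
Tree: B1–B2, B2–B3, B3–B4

Every vertex of G appears in some bag (union = {a, b, c, d, e, f}); every edge is covered by a bag; and for each vertex v the set of bags containing v is connected in the bag tree. The decomposition is therefore valid. The largest bag has 3 vertices, so the width is 2.

Yes; width 2.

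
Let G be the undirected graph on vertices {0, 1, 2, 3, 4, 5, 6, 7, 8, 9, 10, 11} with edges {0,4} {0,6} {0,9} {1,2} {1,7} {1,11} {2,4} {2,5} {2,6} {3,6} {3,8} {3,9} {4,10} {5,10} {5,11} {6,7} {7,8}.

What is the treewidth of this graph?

3

A width-3 tree decomposition is:
Bags: B1 = {0, 3, 8, 9}  B2 = {0, 3, 6, 8}  B3 = {0, 6, 7, 8}  B4 = {0, 4, 6, 7}  B5 = {2, 4, 6, 7}  B6 = {1, 2, 4, 7}  B7 = {1, 2, 4, 10}  B8 = {1, 2, 5, 10}  B9 = {1, 5, 10, 11}
Tree: B1–B2, B2–B3, B3–B4, B4–B5, B5–B6, B6–B7, B7–B8, B8–B9
Each bag holds 4 vertices, so the decomposition has width 3, which upper-bounds the treewidth. For the lower bound: the 4 vertex sets {3,8,9}, {0}, {6}, {1,2,4,7} are disjoint, each induces a connected subgraph, and every pair is joined by at least one edge of G. Contracting each set to a single vertex therefore yields K_{4} as a minor, and since treewidth is minor-monotone, tw(G) ≥ tw(K_{4}) = 3. Hence tw(G) = 3 exactly.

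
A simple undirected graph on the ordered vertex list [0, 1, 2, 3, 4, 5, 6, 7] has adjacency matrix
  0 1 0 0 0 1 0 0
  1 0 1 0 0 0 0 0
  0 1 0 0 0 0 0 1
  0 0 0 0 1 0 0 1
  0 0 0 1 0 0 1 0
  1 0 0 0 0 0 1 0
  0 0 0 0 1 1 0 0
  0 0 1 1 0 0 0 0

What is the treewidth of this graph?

2

A width-2 tree decomposition is:
Bags: B1 = {3, 4, 7}  B2 = {2, 4, 7}  B3 = {1, 2, 4}  B4 = {0, 1, 4}  B5 = {0, 4, 5}  B6 = {4, 5, 6}
Tree: B1–B2, B2–B3, B3–B4, B4–B5, B5–B6
Each bag holds 3 vertices, so the decomposition has width 2, which upper-bounds the treewidth. The edges 4–3–7–2–1–0–5–6–4 form a cycle, so G is not a tree and its treewidth is at least 2. Therefore the treewidth is 2.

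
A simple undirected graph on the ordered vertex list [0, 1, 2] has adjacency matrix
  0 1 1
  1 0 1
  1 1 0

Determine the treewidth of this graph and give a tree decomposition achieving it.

A single bag containing all 3 vertices is trivially a valid decomposition of width 2. On the other hand G contains the 3-clique {0, 1, 2}. A clique must lie in a single bag of any decomposition, so no decomposition can have width below 2. Therefore the treewidth is 2.

Treewidth 2.
One such decomposition:
Bags: B1 = {0, 1, 2}
Tree: (single bag)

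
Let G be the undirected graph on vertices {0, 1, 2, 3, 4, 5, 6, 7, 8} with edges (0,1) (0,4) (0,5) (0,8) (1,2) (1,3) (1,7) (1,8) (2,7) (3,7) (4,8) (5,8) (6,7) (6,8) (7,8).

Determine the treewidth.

A width-2 tree decomposition is:
Bags: B1 = {6, 7, 8}  B2 = {1, 7, 8}  B3 = {0, 1, 8}  B4 = {0, 4, 8}  B5 = {1, 3, 7}  B6 = {0, 5, 8}  B7 = {1, 2, 7}
Tree: B1–B2, B2–B3, B3–B4, B2–B5, B4–B6, B2–B7
Each bag holds 3 vertices, so the decomposition has width 2, which upper-bounds the treewidth. Conversely, {0, 1, 8} is a clique of size 3, and the vertices of any clique must share a bag in every tree decomposition; so some bag has ≥ 3 vertices and tw(G) ≥ 2. Hence tw(G) = 2 exactly.

2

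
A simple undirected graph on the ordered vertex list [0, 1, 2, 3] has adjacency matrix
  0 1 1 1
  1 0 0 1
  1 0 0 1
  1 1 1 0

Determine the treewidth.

A width-2 tree decomposition is:
Bags: B1 = {0, 2, 3}  B2 = {0, 1, 3}
Tree: B1–B2
The largest bag has 3 vertices, giving width 2; this decomposition certifies tw(G) ≤ 2. For the lower bound, the 3 vertices {0, 1, 3} are pairwise adjacent, and any tree decomposition puts a clique entirely inside one bag — forcing width ≥ 2. Combining the bounds, tw(G) = 2.

2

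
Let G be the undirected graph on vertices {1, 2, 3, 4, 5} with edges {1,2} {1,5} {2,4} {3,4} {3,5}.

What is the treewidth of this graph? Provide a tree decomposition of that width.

Treewidth 2.
One such decomposition:
Bags: B1 = {2, 3, 4}  B2 = {2, 3, 5}  B3 = {1, 2, 5}
Tree: B1–B2, B2–B3

Each bag holds 3 vertices, so the decomposition has width 2, which upper-bounds the treewidth. For the lower bound, G contains the cycle 2–4–3–5–1–2, so G is not a forest; only forests have treewidth ≤ 1, hence tw(G) ≥ 2. Combining the bounds, tw(G) = 2.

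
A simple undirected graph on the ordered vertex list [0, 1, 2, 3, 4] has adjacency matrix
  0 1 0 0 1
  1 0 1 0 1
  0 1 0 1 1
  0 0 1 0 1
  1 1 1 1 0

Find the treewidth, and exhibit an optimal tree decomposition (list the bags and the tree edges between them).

Treewidth 2.
One such decomposition:
Bags: B1 = {1, 2, 4}  B2 = {0, 1, 4}  B3 = {2, 3, 4}
Tree: B1–B2, B1–B3

Each bag holds 3 vertices, so the decomposition has width 2, which upper-bounds the treewidth. For the lower bound, the 3 vertices {0, 1, 4} are pairwise adjacent, and any tree decomposition puts a clique entirely inside one bag — forcing width ≥ 2. Therefore the treewidth is 2.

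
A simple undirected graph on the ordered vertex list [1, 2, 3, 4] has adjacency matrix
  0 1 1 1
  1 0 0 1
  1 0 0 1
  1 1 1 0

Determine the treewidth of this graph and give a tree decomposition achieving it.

Every bag has size at most 3, so the width is 3 − 1 = 2 and tw(G) ≤ 2. For the lower bound, the 3 vertices {1, 2, 4} are pairwise adjacent, and any tree decomposition puts a clique entirely inside one bag — forcing width ≥ 2. Therefore the treewidth is 2.

Treewidth 2.
One such decomposition:
Bags: B1 = {1, 3, 4}  B2 = {1, 2, 4}
Tree: B1–B2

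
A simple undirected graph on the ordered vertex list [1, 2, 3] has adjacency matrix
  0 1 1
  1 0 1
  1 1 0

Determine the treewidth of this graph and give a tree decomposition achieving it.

Treewidth 2.
One such decomposition:
Bags: B1 = {1, 2, 3}
Tree: (single bag)

With just one bag of size 3, the width is 3 − 1 = 2, so tw(G) ≤ 2. On the other hand G contains the 3-clique {1, 2, 3}. A clique must lie in a single bag of any decomposition, so no decomposition can have width below 2. Combining the bounds, tw(G) = 2.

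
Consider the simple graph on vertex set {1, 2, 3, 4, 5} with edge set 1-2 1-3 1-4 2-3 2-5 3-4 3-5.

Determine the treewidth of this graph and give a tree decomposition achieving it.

Treewidth 2.
One optimal decomposition is:
Bags: B1 = {2, 3, 5}  B2 = {1, 2, 3}  B3 = {1, 3, 4}
Tree: B1–B2, B2–B3

Each bag holds 3 vertices, so the decomposition has width 2, which upper-bounds the treewidth. On the other hand G contains the 3-clique {1, 2, 3}. A clique must lie in a single bag of any decomposition, so no decomposition can have width below 2. Therefore the treewidth is 2.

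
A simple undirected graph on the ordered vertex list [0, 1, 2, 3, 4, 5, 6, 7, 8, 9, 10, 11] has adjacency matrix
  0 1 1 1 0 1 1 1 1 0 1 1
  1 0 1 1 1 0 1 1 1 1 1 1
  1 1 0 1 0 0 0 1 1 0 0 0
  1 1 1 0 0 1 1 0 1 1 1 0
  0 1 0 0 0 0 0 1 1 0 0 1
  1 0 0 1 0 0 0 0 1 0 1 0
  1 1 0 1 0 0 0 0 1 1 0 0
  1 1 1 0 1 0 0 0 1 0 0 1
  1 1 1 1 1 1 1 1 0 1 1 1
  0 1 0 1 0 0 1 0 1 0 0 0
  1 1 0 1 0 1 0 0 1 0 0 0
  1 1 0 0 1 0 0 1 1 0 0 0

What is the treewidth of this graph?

A width-4 tree decomposition is:
Bags: B1 = {0, 1, 3, 6, 8}  B2 = {0, 1, 3, 8, 10}  B3 = {0, 1, 2, 3, 8}  B4 = {0, 1, 2, 7, 8}  B5 = {0, 3, 5, 8, 10}  B6 = {0, 1, 7, 8, 11}  B7 = {1, 3, 6, 8, 9}  B8 = {1, 4, 7, 8, 11}
Tree: B1–B2, B2–B3, B3–B4, B2–B5, B4–B6, B1–B7, B6–B8
The largest bag has 5 vertices, giving width 4; this decomposition certifies tw(G) ≤ 4. Conversely, {0, 1, 7, 8, 11} is a clique of size 5, and the vertices of any clique must share a bag in every tree decomposition; so some bag has ≥ 5 vertices and tw(G) ≥ 4. Therefore the treewidth is 4.

4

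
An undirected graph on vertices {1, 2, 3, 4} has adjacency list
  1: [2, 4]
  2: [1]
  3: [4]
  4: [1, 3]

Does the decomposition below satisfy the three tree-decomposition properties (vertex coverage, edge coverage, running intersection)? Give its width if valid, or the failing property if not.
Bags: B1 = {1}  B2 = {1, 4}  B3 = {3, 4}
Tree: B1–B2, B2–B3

A tree decomposition must satisfy three properties: every vertex lies in some bag; for every edge, both endpoints lie together in some bag; and for every vertex, the bags containing it form a connected subtree. Here vertex 2 appears in no bag, so the decomposition is invalid.

No — vertex 2 appears in no bag.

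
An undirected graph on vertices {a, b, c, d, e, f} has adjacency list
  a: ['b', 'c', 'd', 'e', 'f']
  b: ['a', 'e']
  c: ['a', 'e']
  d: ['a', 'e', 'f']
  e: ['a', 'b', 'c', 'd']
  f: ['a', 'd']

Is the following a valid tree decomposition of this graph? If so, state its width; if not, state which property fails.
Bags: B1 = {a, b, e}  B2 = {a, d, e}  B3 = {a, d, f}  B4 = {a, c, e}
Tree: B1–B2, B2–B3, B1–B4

Every vertex of G appears in some bag (union = {a, b, c, d, e, f}); every edge is covered by a bag; and for each vertex v the set of bags containing v is connected in the bag tree. The decomposition is therefore valid. The largest bag has 3 vertices, so the width is 2.

Yes; width 2.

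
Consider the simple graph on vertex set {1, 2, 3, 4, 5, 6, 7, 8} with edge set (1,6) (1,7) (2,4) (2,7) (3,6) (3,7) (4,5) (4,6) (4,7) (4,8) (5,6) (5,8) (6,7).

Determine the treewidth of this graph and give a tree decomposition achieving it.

Treewidth 2.
Bags: B1 = {4, 5, 6}  B2 = {4, 6, 7}  B3 = {3, 6, 7}  B4 = {2, 4, 7}  B5 = {1, 6, 7}  B6 = {4, 5, 8}
Tree: B1–B2, B2–B3, B2–B4, B3–B5, B1–B6

Every bag has size at most 3, so the width is 3 − 1 = 2 and tw(G) ≤ 2. Conversely, {1, 6, 7} is a clique of size 3, and the vertices of any clique must share a bag in every tree decomposition; so some bag has ≥ 3 vertices and tw(G) ≥ 2. The upper and lower bounds meet at 2, so that is the treewidth.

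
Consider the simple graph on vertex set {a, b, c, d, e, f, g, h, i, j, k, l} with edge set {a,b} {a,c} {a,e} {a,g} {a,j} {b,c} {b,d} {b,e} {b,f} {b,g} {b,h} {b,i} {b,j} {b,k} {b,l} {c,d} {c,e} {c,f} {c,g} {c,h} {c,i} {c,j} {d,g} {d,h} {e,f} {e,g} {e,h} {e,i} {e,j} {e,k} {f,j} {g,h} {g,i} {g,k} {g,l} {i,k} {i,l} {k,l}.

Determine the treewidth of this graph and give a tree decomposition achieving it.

Treewidth 4.
One such decomposition:
Bags: B1 = {b, e, g, i, k}  B2 = {b, c, e, g, i}  B3 = {b, c, e, g, h}  B4 = {a, b, c, e, g}  B5 = {b, c, d, g, h}  B6 = {a, b, c, e, j}  B7 = {b, g, i, k, l}  B8 = {b, c, e, f, j}
Tree: B1–B2, B2–B3, B2–B4, B3–B5, B4–B6, B1–B7, B6–B8

Each bag holds 5 vertices, so the decomposition has width 4, which upper-bounds the treewidth. Conversely, {b, c, d, g, h} is a clique of size 5, and the vertices of any clique must share a bag in every tree decomposition; so some bag has ≥ 5 vertices and tw(G) ≥ 4. Therefore the treewidth is 4.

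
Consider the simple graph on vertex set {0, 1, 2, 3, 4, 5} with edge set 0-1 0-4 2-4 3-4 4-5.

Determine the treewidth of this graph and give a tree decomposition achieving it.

Treewidth 1.
One such decomposition:
Bags: B1 = {4, 5}  B2 = {2, 4}  B3 = {0, 4}  B4 = {3, 4}  B5 = {0, 1}
Tree: B1–B2, B2–B3, B1–B4, B3–B5

The largest bag has 2 vertices, giving width 1; this decomposition certifies tw(G) ≤ 1. Since G has at least one edge (e.g. 4–5), it is not an edgeless graph, so tw(G) ≥ 1. Combining the bounds, tw(G) = 1.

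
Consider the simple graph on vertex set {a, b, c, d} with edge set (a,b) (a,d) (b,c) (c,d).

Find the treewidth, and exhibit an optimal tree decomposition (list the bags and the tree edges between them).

The largest bag has 3 vertices, giving width 2; this decomposition certifies tw(G) ≤ 2. The edges d–c–b–a–d form a cycle, so G is not a tree and its treewidth is at least 2. Hence tw(G) = 2 exactly.

Treewidth 2.
One such decomposition:
Bags: B1 = {b, c, d}  B2 = {a, b, d}
Tree: B1–B2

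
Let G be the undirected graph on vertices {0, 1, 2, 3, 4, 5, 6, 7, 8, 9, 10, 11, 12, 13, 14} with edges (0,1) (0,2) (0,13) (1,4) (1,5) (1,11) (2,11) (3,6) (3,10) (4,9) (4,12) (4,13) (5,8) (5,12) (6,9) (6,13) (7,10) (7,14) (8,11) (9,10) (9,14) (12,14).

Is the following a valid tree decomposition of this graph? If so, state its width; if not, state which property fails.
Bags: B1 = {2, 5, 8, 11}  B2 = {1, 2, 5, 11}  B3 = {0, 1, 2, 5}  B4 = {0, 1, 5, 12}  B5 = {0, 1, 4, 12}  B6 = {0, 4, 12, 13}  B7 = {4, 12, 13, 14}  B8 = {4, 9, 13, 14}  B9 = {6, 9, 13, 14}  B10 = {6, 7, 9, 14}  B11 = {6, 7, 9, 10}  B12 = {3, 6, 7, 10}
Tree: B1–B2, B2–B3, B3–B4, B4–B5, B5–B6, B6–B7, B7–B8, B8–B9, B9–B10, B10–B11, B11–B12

Yes; width 3.

Checking the three conditions: (i) the bags cover all of {0, 1, 2, 3, 4, 5, 6, 7, 8, 9, 10, 11, 12, 13, 14}; (ii) for each edge, some bag contains both endpoints; (iii) the bags containing any fixed vertex form a subtree. All hold, so the decomposition is valid with width 4 − 1 = 3.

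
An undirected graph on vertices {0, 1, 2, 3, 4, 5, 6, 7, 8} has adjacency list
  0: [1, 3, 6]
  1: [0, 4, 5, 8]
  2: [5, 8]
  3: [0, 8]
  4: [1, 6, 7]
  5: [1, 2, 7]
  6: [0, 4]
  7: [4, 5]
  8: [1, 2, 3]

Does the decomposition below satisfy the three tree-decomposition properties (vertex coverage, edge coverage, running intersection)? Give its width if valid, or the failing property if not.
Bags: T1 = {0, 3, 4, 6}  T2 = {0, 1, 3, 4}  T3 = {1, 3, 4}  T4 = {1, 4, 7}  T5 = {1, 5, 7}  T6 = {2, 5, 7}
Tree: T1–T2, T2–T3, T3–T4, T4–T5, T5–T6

A tree decomposition must satisfy three properties: every vertex lies in some bag; for every edge, both endpoints lie together in some bag; and for every vertex, the bags containing it form a connected subtree. Here vertex 8 appears in no bag, so the decomposition is invalid.

No — vertex 8 appears in no bag.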